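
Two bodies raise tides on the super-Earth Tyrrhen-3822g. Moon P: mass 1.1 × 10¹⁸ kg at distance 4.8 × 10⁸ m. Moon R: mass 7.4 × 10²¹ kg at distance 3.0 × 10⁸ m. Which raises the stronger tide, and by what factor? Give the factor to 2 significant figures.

The tide-raising term goes as M/d³ (the gradient of a 1/d² field).
Moon P: (1.1 × 10¹⁸) / (4.8 × 10⁸)³ = 9.946 × 10⁻⁹
Moon R: (7.4 × 10²¹) / (3.0 × 10⁸)³ = 2.741 × 10⁻⁴
Ratio (larger/smaller) = 28000

Moon R, by a factor of ≈ 28000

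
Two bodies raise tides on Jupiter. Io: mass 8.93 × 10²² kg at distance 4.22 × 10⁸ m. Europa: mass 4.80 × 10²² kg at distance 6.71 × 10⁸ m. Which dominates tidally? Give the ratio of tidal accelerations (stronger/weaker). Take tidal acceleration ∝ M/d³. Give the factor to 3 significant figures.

Tidal acceleration ∝ M/d³, so compare M/d³ for each.
Io: (8.93 × 10²²) / (4.22 × 10⁸)³ = 1.188 × 10⁻³
Europa: (4.80 × 10²²) / (6.71 × 10⁸)³ = 1.589 × 10⁻⁴
Ratio (larger/smaller) = 7.48

Io, by a factor of ≈ 7.48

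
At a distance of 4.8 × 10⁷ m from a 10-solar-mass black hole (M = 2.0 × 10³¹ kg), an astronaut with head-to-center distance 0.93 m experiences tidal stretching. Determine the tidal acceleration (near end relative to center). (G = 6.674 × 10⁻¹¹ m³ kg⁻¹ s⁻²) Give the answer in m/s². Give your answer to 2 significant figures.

Δg = 2GMr/d³
   = 2 × (6.674 × 10⁻¹¹) × (2.0 × 10³¹) × (0.93) / (4.8 × 10⁷)³
   = 2.2 × 10⁻² m/s²

2.2 × 10⁻² m/s²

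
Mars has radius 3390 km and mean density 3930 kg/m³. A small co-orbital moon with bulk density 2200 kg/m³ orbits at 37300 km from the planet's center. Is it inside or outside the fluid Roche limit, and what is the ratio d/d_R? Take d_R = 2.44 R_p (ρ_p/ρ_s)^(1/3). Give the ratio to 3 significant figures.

d_R = 2.44 × (3390 km) × (3930/2200)^(1/3) = 10040 km
d/d_R = (37300) / (10040) = 3.72
Since d/d_R > 1, the body is outside the Roche limit.

outside; d/d_R ≈ 3.72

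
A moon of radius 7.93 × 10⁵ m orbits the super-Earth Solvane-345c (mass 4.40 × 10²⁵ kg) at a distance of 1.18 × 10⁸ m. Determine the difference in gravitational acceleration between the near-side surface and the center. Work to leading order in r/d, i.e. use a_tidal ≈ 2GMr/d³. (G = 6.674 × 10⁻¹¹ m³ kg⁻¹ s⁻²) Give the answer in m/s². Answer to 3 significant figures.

The tidal stretch is the gradient of GM/d² times the body's extent r, hence the 1/d³ dependence.
Δg = 2GMr/d³
   = 2 × (6.674 × 10⁻¹¹) × (4.40 × 10²⁵) × (7.93 × 10⁵) / (1.18 × 10⁸)³
   = 2.83 × 10⁻³ m/s²

2.83 × 10⁻³ m/s²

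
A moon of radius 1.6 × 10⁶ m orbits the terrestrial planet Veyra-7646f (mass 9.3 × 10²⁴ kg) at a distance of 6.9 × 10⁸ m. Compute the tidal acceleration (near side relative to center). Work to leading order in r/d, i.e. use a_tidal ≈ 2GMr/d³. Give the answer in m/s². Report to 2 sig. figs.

Differencing GM/(d−r)² and GM/d² to first order in r/d gives 2GMr/d³.
Δg = 2GMr/d³
   = 2 × (6.674 × 10⁻¹¹) × (9.3 × 10²⁴) × (1.6 × 10⁶) / (6.9 × 10⁸)³
   = 6.0 × 10⁻⁶ m/s²

6.0 × 10⁻⁶ m/s²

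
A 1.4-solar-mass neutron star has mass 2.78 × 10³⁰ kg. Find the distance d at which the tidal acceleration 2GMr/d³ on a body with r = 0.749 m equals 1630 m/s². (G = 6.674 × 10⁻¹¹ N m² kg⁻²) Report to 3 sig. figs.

2GMr/d³ = a_tidal  ⇒  d = (2GMr / a_tidal)^(1/3)
d = (2 × 6.674×10⁻¹¹ × (2.78 × 10³⁰) × (0.749) / (1630))^(1/3)
  = 5.55 × 10⁵ m

5.55 × 10⁵ m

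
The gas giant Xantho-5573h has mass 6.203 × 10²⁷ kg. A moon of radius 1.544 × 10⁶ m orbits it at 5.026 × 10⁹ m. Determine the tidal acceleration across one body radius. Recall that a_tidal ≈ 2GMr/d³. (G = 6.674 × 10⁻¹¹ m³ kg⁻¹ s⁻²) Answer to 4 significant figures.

The tidal stretch is the gradient of GM/d² times the body's extent r, hence the 1/d³ dependence.
Δa = 2GMr/d³
   = 2 × (6.674 × 10⁻¹¹) × (6.203 × 10²⁷) × (1.544 × 10⁶) / (5.026 × 10⁹)³
   = 1.007 × 10⁻⁵ m/s²

1.007 × 10⁻⁵ m/s²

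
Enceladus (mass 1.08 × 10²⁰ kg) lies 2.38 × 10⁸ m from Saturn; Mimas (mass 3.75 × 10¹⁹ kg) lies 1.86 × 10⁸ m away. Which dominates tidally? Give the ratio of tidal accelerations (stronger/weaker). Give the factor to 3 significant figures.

The tide-raising term goes as M/d³ (the gradient of a 1/d² field).
Enceladus: (1.08 × 10²⁰) / (2.38 × 10⁸)³ = 8.011 × 10⁻⁶
Mimas: (3.75 × 10¹⁹) / (1.86 × 10⁸)³ = 5.828 × 10⁻⁶
Ratio (larger/smaller) = 1.37

Enceladus, by a factor of ≈ 1.37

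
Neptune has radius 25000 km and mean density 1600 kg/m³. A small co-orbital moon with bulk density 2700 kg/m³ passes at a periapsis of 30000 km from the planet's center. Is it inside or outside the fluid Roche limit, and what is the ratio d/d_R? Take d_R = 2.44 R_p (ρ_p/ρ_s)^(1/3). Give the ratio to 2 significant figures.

inside; d/d_R ≈ 0.59

d_R = 2.44 × (25000 km) × (1600/2700)^(1/3) = 51240 km
d/d_R = (30000) / (51240) = 0.59
Since d/d_R < 1, the body is inside the Roche limit.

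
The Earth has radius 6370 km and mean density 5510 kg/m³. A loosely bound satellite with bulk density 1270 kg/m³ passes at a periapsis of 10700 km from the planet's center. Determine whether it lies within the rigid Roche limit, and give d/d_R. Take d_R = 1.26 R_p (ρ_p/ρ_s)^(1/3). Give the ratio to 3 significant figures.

inside; d/d_R ≈ 0.817

d_R = 1.26 × (6370 km) × (5510/1270)^(1/3) = 13090 km
d/d_R = (10700) / (13090) = 0.817
Since d/d_R < 1, the body is inside the Roche limit.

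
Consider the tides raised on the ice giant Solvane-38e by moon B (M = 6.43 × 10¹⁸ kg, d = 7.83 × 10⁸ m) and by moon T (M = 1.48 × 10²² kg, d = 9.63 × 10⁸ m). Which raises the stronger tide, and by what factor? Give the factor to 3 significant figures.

Tidal acceleration ∝ M/d³, so compare M/d³ for each.
Moon B: (6.43 × 10¹⁸) / (7.83 × 10⁸)³ = 1.339 × 10⁻⁸
Moon T: (1.48 × 10²²) / (9.63 × 10⁸)³ = 1.657 × 10⁻⁵
Ratio (larger/smaller) = 1240

Moon T, by a factor of ≈ 1240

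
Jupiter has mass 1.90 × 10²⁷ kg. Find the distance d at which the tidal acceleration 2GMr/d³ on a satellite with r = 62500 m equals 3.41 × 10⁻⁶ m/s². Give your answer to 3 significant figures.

2GMr/d³ = a_tidal  ⇒  d = (2GMr / a_tidal)^(1/3)
d = (2 × 6.674×10⁻¹¹ × (1.90 × 10²⁷) × (62500) / (3.41 × 10⁻⁶))^(1/3)
  = 1.67 × 10⁹ m

1.67 × 10⁹ m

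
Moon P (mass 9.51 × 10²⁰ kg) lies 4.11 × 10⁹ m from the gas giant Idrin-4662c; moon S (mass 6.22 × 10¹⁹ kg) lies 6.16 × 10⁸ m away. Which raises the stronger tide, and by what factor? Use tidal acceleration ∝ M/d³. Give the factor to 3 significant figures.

Compare M/d³ for the two perturbers:
Moon P: (9.51 × 10²⁰) / (4.11 × 10⁹)³ = 1.370 × 10⁻⁸
Moon S: (6.22 × 10¹⁹) / (6.16 × 10⁸)³ = 2.661 × 10⁻⁷
Ratio (larger/smaller) = 19.4

Moon S, by a factor of ≈ 19.4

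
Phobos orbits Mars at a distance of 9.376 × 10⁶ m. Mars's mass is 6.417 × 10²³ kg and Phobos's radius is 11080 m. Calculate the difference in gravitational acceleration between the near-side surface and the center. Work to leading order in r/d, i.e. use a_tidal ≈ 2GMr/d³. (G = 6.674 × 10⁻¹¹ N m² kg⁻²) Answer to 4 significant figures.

1.151 × 10⁻³ m/s²

Δg = 2GMr/d³
   = 2 × (6.674 × 10⁻¹¹) × (6.417 × 10²³) × (11080) / (9.376 × 10⁶)³
   = 1.151 × 10⁻³ m/s²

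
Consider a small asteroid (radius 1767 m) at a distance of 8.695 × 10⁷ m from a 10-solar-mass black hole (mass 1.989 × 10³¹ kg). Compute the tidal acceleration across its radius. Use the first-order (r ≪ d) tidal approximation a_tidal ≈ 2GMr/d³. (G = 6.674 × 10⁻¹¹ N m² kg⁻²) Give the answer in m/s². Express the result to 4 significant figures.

Differencing GM/(d−r)² and GM/d² to first order in r/d gives 2GMr/d³.
a_tidal = 2GMr/d³
        = 2 × (6.674 × 10⁻¹¹) × (1.989 × 10³¹) × (1767) / (8.695 × 10⁷)³
        = 7.136 m/s²

7.136 m/s²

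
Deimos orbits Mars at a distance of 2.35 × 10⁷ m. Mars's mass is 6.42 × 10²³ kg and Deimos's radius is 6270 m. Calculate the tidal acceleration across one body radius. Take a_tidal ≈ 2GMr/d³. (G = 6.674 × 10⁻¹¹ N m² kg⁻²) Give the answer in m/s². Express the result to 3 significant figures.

4.14 × 10⁻⁵ m/s²

The tidal stretch is the gradient of GM/d² times the body's extent r, hence the 1/d³ dependence.
a_tidal = 2GMr/d³
        = 2 × (6.674 × 10⁻¹¹) × (6.42 × 10²³) × (6270) / (2.35 × 10⁷)³
        = 4.14 × 10⁻⁵ m/s²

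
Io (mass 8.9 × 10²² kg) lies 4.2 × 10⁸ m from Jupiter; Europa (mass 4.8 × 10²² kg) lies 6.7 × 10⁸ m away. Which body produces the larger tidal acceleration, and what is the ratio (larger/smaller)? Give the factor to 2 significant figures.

Io, by a factor of ≈ 7.5

Tidal stretch scales as M/d³; compute that for each body.
Io: (8.9 × 10²²) / (4.2 × 10⁸)³ = 1.201 × 10⁻³
Europa: (4.8 × 10²²) / (6.7 × 10⁸)³ = 1.596 × 10⁻⁴
Ratio (larger/smaller) = 7.5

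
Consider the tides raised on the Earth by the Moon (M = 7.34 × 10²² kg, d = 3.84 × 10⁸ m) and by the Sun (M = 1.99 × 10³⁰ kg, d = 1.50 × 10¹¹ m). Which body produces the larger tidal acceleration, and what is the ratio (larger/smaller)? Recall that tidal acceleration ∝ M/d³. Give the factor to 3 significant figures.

Tidal stretch scales as M/d³; compute that for each body.
The Moon: (7.34 × 10²²) / (3.84 × 10⁸)³ = 1.296 × 10⁻³
The Sun: (1.99 × 10³⁰) / (1.50 × 10¹¹)³ = 5.896 × 10⁻⁴
Ratio (larger/smaller) = 2.20

The Moon, by a factor of ≈ 2.20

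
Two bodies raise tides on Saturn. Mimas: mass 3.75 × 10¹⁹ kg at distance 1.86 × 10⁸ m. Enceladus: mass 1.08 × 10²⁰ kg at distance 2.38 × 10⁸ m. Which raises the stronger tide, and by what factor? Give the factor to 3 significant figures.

The tide-raising term goes as M/d³ (the gradient of a 1/d² field).
Mimas: (3.75 × 10¹⁹) / (1.86 × 10⁸)³ = 5.828 × 10⁻⁶
Enceladus: (1.08 × 10²⁰) / (2.38 × 10⁸)³ = 8.011 × 10⁻⁶
Ratio (larger/smaller) = 1.37

Enceladus, by a factor of ≈ 1.37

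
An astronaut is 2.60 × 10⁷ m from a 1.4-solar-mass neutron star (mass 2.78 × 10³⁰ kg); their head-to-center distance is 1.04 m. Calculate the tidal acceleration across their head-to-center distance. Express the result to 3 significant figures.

2.20 × 10⁻² m/s²

a_tidal = 2GMr/d³
        = 2 × (6.674 × 10⁻¹¹) × (2.78 × 10³⁰) × (1.04) / (2.60 × 10⁷)³
        = 2.20 × 10⁻² m/s²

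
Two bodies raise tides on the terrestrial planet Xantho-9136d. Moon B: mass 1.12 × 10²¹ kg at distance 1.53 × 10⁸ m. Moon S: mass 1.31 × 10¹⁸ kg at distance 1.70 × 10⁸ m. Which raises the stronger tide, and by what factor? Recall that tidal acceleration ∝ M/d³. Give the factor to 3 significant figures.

Moon B, by a factor of ≈ 1170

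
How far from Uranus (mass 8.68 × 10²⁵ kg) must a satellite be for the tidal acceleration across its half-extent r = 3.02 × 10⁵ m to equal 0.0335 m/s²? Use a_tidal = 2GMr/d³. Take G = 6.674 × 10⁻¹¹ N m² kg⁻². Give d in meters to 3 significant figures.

2GMr/d³ = a_tidal  ⇒  d = (2GMr / a_tidal)^(1/3)
d = (2 × 6.674×10⁻¹¹ × (8.68 × 10²⁵) × (3.02 × 10⁵) / (0.0335))^(1/3)
  = 4.71 × 10⁷ m

4.71 × 10⁷ m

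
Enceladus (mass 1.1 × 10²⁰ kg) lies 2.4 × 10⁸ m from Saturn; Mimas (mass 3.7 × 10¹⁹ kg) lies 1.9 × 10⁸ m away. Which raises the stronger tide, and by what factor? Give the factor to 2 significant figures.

The tide-raising term goes as M/d³ (the gradient of a 1/d² field).
Enceladus: (1.1 × 10²⁰) / (2.4 × 10⁸)³ = 7.957 × 10⁻⁶
Mimas: (3.7 × 10¹⁹) / (1.9 × 10⁸)³ = 5.394 × 10⁻⁶
Ratio (larger/smaller) = 1.5

Enceladus, by a factor of ≈ 1.5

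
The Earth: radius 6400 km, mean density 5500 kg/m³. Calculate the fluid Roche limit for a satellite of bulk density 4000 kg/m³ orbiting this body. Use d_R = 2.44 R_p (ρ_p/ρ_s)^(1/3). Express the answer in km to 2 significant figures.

d_R = 2.44 × 6400 km × (5500/4000)^(1/3)
    = 17000 km

17000 km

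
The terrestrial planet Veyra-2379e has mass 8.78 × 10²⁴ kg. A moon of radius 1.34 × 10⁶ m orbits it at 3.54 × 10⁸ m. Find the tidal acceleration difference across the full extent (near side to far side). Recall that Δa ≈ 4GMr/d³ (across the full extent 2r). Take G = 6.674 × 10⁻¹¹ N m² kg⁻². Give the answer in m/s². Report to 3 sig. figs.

a_tidal = 4GMr/d³
        = 4 × (6.674 × 10⁻¹¹) × (8.78 × 10²⁴) × (1.34 × 10⁶) / (3.54 × 10⁸)³
        = 7.08 × 10⁻⁵ m/s²

7.08 × 10⁻⁵ m/s²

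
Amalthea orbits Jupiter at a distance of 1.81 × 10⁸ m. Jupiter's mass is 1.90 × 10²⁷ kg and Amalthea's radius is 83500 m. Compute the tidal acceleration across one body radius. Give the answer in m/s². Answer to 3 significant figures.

3.57 × 10⁻³ m/s²

Δg = 2GMr/d³
   = 2 × (6.674 × 10⁻¹¹) × (1.90 × 10²⁷) × (83500) / (1.81 × 10⁸)³
   = 3.57 × 10⁻³ m/s²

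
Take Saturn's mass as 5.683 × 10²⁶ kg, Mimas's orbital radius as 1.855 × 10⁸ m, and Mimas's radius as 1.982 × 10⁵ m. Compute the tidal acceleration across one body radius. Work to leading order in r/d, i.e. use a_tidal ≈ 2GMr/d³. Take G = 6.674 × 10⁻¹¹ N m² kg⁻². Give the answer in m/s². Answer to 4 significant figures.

2.355 × 10⁻³ m/s²

a_tidal = 2GMr/d³
        = 2 × (6.674 × 10⁻¹¹) × (5.683 × 10²⁶) × (1.982 × 10⁵) / (1.855 × 10⁸)³
        = 2.355 × 10⁻³ m/s²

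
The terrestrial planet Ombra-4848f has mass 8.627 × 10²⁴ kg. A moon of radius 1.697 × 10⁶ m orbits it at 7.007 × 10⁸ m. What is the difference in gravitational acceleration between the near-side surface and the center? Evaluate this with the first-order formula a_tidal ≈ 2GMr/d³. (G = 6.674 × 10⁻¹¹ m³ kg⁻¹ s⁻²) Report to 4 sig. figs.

5.680 × 10⁻⁶ m/s²

Differencing GM/(d−r)² and GM/d² to first order in r/d gives 2GMr/d³.
a_tidal = 2GMr/d³
        = 2 × (6.674 × 10⁻¹¹) × (8.627 × 10²⁴) × (1.697 × 10⁶) / (7.007 × 10⁸)³
        = 5.680 × 10⁻⁶ m/s²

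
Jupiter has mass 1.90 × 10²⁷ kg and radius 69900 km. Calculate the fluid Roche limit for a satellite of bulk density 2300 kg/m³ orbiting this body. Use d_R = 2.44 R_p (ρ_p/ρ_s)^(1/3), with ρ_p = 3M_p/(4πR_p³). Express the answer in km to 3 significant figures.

1.42 × 10⁵ km

ρ_p = 3M_p/(4πR_p³) = 3 × (1.90 × 10²⁷) / (4π × (6.99 × 10⁷ m)³) = 1330 kg/m³
d_R = 2.44 × 69900 km × (1330/2300)^(1/3)
    = 1.42 × 10⁵ km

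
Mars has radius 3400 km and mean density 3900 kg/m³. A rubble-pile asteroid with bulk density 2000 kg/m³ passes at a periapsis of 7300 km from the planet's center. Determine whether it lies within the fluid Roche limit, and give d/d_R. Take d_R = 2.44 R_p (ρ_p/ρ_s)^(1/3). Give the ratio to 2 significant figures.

inside; d/d_R ≈ 0.70

d_R = 2.44 × (3400 km) × (3900/2000)^(1/3) = 10360 km
d/d_R = (7300) / (10360) = 0.70
Since d/d_R < 1, the body is inside the Roche limit.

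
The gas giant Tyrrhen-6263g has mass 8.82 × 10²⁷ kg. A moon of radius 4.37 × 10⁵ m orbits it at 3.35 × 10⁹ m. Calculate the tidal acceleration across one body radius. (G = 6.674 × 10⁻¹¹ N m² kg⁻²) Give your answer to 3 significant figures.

Δg = 2GMr/d³
   = 2 × (6.674 × 10⁻¹¹) × (8.82 × 10²⁷) × (4.37 × 10⁵) / (3.35 × 10⁹)³
   = 1.37 × 10⁻⁵ m/s²

1.37 × 10⁻⁵ m/s²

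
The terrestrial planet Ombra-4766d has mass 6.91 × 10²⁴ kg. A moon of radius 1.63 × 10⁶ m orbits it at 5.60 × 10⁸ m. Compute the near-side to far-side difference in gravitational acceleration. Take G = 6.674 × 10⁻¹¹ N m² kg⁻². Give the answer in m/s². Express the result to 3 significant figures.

1.71 × 10⁻⁵ m/s²

Δg = 4GMr/d³
   = 4 × (6.674 × 10⁻¹¹) × (6.91 × 10²⁴) × (1.63 × 10⁶) / (5.60 × 10⁸)³
   = 1.71 × 10⁻⁵ m/s²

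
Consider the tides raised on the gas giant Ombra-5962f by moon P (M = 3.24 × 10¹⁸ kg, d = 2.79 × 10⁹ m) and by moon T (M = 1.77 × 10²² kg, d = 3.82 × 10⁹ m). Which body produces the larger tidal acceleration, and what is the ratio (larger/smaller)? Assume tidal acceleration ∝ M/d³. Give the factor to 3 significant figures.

Tidal stretch scales as M/d³; compute that for each body.
Moon P: (3.24 × 10¹⁸) / (2.79 × 10⁹)³ = 1.492 × 10⁻¹⁰
Moon T: (1.77 × 10²²) / (3.82 × 10⁹)³ = 3.175 × 10⁻⁷
Ratio (larger/smaller) = 2130

Moon T, by a factor of ≈ 2130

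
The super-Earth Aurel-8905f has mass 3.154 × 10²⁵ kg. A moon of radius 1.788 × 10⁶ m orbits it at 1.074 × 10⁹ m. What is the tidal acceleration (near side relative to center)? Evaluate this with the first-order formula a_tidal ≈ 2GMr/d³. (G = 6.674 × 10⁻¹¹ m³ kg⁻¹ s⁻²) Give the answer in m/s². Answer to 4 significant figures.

Δa = 2GMr/d³
   = 2 × (6.674 × 10⁻¹¹) × (3.154 × 10²⁵) × (1.788 × 10⁶) / (1.074 × 10⁹)³
   = 6.076 × 10⁻⁶ m/s²

6.076 × 10⁻⁶ m/s²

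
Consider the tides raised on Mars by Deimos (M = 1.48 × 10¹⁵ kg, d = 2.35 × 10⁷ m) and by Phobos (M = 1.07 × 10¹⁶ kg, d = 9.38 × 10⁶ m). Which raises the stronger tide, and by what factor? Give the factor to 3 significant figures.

Phobos, by a factor of ≈ 114

Tidal acceleration ∝ M/d³, so compare M/d³ for each.
Deimos: (1.48 × 10¹⁵) / (2.35 × 10⁷)³ = 1.140 × 10⁻⁷
Phobos: (1.07 × 10¹⁶) / (9.38 × 10⁶)³ = 1.297 × 10⁻⁵
Ratio (larger/smaller) = 114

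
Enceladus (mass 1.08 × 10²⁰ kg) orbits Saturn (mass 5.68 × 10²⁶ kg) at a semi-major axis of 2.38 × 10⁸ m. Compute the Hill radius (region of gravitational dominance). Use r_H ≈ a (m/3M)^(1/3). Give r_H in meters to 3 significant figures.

9.49 × 10⁵ m

r_H ≈ a (m/3M)^(1/3)
    = (2.38 × 10⁸) × (1.08 × 10²⁰ / (3 × 5.68 × 10²⁶))^(1/3)
    = 9.49 × 10⁵ m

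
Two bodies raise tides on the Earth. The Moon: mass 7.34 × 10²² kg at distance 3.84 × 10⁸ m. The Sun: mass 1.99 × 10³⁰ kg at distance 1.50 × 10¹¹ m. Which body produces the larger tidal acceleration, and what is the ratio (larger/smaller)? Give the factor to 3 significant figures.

The Moon, by a factor of ≈ 2.20

Compare M/d³ for the two perturbers:
The Moon: (7.34 × 10²²) / (3.84 × 10⁸)³ = 1.296 × 10⁻³
The Sun: (1.99 × 10³⁰) / (1.50 × 10¹¹)³ = 5.896 × 10⁻⁴
Ratio (larger/smaller) = 2.20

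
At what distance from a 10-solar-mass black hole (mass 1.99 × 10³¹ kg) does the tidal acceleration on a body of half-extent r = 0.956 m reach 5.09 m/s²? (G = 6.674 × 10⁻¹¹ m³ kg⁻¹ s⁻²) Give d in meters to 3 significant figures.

7.93 × 10⁶ m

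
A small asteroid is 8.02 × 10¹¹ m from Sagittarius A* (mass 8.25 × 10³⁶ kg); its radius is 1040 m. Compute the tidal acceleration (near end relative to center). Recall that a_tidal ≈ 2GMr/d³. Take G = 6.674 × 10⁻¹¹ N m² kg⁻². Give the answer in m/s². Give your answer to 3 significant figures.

Since r ≪ d, expand the inverse-square field across one radius to get the leading 2GMr/d³ term.
Δg = 2GMr/d³
   = 2 × (6.674 × 10⁻¹¹) × (8.25 × 10³⁶) × (1040) / (8.02 × 10¹¹)³
   = 2.22 × 10⁻⁶ m/s²

2.22 × 10⁻⁶ m/s²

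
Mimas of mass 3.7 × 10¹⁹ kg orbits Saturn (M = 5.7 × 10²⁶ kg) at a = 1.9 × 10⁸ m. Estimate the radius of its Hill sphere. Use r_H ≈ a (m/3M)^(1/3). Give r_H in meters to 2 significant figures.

5.3 × 10⁵ m

r_H ≈ a (m/3M)^(1/3)
    = (1.9 × 10⁸) × (3.7 × 10¹⁹ / (3 × 5.7 × 10²⁶))^(1/3)
    = 5.3 × 10⁵ m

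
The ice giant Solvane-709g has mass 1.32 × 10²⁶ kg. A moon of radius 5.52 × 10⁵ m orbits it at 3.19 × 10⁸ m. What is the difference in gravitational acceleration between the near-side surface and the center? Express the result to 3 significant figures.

3.00 × 10⁻⁴ m/s²

Δg = 2GMr/d³
   = 2 × (6.674 × 10⁻¹¹) × (1.32 × 10²⁶) × (5.52 × 10⁵) / (3.19 × 10⁸)³
   = 3.00 × 10⁻⁴ m/s²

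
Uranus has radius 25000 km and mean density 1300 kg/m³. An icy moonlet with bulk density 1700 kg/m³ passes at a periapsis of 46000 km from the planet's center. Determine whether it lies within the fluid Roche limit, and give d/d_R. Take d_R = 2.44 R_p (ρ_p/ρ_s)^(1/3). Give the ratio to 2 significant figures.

inside; d/d_R ≈ 0.82

d_R = 2.44 × (25000 km) × (1300/1700)^(1/3) = 55780 km
d/d_R = (46000) / (55780) = 0.82
Since d/d_R < 1, the body is inside the Roche limit.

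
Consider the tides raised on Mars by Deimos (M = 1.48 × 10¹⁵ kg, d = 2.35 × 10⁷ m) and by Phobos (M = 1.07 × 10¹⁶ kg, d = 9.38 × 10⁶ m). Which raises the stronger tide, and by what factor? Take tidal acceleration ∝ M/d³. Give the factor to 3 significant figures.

Compare M/d³ for the two perturbers:
Deimos: (1.48 × 10¹⁵) / (2.35 × 10⁷)³ = 1.140 × 10⁻⁷
Phobos: (1.07 × 10¹⁶) / (9.38 × 10⁶)³ = 1.297 × 10⁻⁵
Ratio (larger/smaller) = 114

Phobos, by a factor of ≈ 114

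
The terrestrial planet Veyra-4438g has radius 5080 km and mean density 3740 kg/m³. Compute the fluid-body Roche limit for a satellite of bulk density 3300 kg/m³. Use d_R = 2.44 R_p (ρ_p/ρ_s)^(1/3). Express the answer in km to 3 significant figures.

12900 km

d_R = 2.44 × 5080 km × (3740/3300)^(1/3)
    = 12900 km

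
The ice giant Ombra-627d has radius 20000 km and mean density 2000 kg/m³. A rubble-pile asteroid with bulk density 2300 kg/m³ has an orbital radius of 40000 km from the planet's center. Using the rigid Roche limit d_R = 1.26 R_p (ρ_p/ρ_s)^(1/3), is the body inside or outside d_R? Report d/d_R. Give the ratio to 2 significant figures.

outside; d/d_R ≈ 1.7

d_R = 1.26 × (20000 km) × (2000/2300)^(1/3) = 24050 km
d/d_R = (40000) / (24050) = 1.7
Since d/d_R > 1, the body is outside the Roche limit.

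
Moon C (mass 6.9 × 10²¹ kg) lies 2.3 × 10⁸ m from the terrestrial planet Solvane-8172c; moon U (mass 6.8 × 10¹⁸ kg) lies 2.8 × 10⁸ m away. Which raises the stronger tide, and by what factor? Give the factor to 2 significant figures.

Moon C, by a factor of ≈ 1800

The tide-raising term goes as M/d³ (the gradient of a 1/d² field).
Moon C: (6.9 × 10²¹) / (2.3 × 10⁸)³ = 5.671 × 10⁻⁴
Moon U: (6.8 × 10¹⁸) / (2.8 × 10⁸)³ = 3.098 × 10⁻⁷
Ratio (larger/smaller) = 1800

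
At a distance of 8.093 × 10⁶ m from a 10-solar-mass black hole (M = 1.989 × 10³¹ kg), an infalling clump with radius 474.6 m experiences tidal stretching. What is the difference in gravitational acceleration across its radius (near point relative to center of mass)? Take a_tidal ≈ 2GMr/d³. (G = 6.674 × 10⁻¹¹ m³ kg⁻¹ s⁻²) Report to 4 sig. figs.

2.377 × 10³ m/s²

a_tidal = 2GMr/d³
        = 2 × (6.674 × 10⁻¹¹) × (1.989 × 10³¹) × (474.6) / (8.093 × 10⁶)³
        = 2.377 × 10³ m/s²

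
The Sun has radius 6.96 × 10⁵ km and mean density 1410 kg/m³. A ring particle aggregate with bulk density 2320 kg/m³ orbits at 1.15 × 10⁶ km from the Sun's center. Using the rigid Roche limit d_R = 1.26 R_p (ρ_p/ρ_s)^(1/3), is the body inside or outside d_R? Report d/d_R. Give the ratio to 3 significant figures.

outside; d/d_R ≈ 1.55

d_R = 1.26 × (6.96 × 10⁵ km) × (1410/2320)^(1/3) = 7.428 × 10⁵ km
d/d_R = (1.15 × 10⁶) / (7.428 × 10⁵) = 1.55
Since d/d_R > 1, the body is outside the Roche limit.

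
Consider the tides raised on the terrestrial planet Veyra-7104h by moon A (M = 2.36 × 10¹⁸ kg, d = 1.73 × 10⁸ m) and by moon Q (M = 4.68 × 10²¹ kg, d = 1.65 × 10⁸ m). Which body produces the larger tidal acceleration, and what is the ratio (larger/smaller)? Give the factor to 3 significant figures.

Tidal stretch scales as M/d³; compute that for each body.
Moon A: (2.36 × 10¹⁸) / (1.73 × 10⁸)³ = 4.558 × 10⁻⁷
Moon Q: (4.68 × 10²¹) / (1.65 × 10⁸)³ = 1.042 × 10⁻³
Ratio (larger/smaller) = 2290

Moon Q, by a factor of ≈ 2290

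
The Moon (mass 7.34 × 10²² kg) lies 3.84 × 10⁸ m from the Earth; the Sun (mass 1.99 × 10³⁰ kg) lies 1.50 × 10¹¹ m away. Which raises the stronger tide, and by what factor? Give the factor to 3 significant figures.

The Moon, by a factor of ≈ 2.20

Tidal stretch scales as M/d³; compute that for each body.
The Moon: (7.34 × 10²²) / (3.84 × 10⁸)³ = 1.296 × 10⁻³
The Sun: (1.99 × 10³⁰) / (1.50 × 10¹¹)³ = 5.896 × 10⁻⁴
Ratio (larger/smaller) = 2.20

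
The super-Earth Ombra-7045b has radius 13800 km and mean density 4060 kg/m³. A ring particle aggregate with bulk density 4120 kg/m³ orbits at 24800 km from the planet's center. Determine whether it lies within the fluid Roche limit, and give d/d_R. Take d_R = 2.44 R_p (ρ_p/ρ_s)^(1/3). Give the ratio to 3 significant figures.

inside; d/d_R ≈ 0.740

d_R = 2.44 × (13800 km) × (4060/4120)^(1/3) = 33510 km
d/d_R = (24800) / (33510) = 0.740
Since d/d_R < 1, the body is inside the Roche limit.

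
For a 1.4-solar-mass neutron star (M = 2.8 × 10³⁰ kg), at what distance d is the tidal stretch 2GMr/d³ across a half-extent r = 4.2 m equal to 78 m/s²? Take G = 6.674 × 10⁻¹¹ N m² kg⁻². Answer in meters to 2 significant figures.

2.7 × 10⁶ m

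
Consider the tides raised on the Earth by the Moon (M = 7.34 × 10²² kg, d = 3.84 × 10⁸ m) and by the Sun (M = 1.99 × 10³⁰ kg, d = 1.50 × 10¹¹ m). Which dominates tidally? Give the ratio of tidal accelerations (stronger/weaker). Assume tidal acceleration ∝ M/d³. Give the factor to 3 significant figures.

Tidal acceleration ∝ M/d³, so compare M/d³ for each.
The Moon: (7.34 × 10²²) / (3.84 × 10⁸)³ = 1.296 × 10⁻³
The Sun: (1.99 × 10³⁰) / (1.50 × 10¹¹)³ = 5.896 × 10⁻⁴
Ratio (larger/smaller) = 2.20

The Moon, by a factor of ≈ 2.20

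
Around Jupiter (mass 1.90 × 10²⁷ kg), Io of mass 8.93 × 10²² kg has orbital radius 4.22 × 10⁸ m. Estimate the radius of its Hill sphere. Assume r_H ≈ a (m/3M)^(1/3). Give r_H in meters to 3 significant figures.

r_H ≈ a (m/3M)^(1/3)
    = (4.22 × 10⁸) × (8.93 × 10²² / (3 × 1.90 × 10²⁷))^(1/3)
    = 1.06 × 10⁷ m

1.06 × 10⁷ m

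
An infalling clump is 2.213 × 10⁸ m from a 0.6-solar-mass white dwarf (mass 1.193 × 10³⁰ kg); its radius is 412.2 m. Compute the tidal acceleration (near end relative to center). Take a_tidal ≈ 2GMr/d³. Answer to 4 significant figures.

Since r ≪ d, expand the inverse-square field across one radius to get the leading 2GMr/d³ term.
a_tidal = 2GMr/d³
        = 2 × (6.674 × 10⁻¹¹) × (1.193 × 10³⁰) × (412.2) / (2.213 × 10⁸)³
        = 6.056 × 10⁻³ m/s²

6.056 × 10⁻³ m/s²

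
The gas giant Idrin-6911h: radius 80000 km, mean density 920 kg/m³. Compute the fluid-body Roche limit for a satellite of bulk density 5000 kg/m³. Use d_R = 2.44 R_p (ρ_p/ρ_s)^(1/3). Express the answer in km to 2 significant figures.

1.1 × 10⁵ km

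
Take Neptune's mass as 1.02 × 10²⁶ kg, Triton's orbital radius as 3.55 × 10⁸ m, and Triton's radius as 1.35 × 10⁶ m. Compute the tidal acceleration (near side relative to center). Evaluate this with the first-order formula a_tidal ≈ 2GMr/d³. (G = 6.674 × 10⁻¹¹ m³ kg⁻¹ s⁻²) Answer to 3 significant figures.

4.11 × 10⁻⁴ m/s²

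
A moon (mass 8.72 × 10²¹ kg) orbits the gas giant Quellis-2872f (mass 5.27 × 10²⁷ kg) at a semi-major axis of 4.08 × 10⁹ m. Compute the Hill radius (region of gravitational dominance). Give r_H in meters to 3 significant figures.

3.35 × 10⁷ m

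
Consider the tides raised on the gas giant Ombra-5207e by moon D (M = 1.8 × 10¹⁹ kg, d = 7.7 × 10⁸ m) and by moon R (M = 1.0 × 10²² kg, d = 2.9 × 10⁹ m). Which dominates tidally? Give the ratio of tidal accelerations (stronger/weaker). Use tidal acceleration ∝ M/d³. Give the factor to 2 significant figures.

Moon R, by a factor of ≈ 10

Tidal stretch scales as M/d³; compute that for each body.
Moon D: (1.8 × 10¹⁹) / (7.7 × 10⁸)³ = 3.943 × 10⁻⁸
Moon R: (1.0 × 10²²) / (2.9 × 10⁹)³ = 4.100 × 10⁻⁷
Ratio (larger/smaller) = 10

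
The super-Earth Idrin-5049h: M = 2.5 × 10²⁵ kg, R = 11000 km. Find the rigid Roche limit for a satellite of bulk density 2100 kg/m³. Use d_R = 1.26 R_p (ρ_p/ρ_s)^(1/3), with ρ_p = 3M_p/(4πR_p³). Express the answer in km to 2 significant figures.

18000 km

ρ_p = 3M_p/(4πR_p³) = 3 × (2.5 × 10²⁵) / (4π × (1.1 × 10⁷ m)³) = 4500 kg/m³
d_R = 1.26 × 11000 km × (4500/2100)^(1/3)
    = 18000 km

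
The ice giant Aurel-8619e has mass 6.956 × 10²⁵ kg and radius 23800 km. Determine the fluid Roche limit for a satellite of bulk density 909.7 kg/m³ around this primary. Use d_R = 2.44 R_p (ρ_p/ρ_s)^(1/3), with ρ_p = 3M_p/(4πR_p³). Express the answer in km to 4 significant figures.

64250 km

ρ_p = 3M_p/(4πR_p³) = 3 × (6.956 × 10²⁵) / (4π × (2.380 × 10⁷ m)³) = 1232 kg/m³
d_R = 2.44 × 23800 km × (1232/909.7)^(1/3)
    = 64250 km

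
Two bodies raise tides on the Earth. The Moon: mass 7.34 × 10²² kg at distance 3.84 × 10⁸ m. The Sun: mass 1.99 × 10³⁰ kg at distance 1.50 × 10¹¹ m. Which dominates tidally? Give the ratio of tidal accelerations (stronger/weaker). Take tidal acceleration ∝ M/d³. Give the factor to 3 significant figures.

The tide-raising term goes as M/d³ (the gradient of a 1/d² field).
The Moon: (7.34 × 10²²) / (3.84 × 10⁸)³ = 1.296 × 10⁻³
The Sun: (1.99 × 10³⁰) / (1.50 × 10¹¹)³ = 5.896 × 10⁻⁴
Ratio (larger/smaller) = 2.20

The Moon, by a factor of ≈ 2.20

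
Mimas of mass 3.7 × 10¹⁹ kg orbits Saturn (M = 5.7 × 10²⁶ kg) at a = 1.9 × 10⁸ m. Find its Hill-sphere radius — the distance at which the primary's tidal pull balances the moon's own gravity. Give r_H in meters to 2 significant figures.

r_H ≈ a (m/3M)^(1/3)
    = (1.9 × 10⁸) × (3.7 × 10¹⁹ / (3 × 5.7 × 10²⁶))^(1/3)
    = 5.3 × 10⁵ m

5.3 × 10⁵ m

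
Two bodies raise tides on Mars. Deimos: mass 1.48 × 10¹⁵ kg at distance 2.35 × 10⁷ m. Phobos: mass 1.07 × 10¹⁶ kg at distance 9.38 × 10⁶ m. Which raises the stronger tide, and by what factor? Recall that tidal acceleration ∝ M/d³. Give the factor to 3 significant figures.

Tidal acceleration ∝ M/d³, so compare M/d³ for each.
Deimos: (1.48 × 10¹⁵) / (2.35 × 10⁷)³ = 1.140 × 10⁻⁷
Phobos: (1.07 × 10¹⁶) / (9.38 × 10⁶)³ = 1.297 × 10⁻⁵
Ratio (larger/smaller) = 114

Phobos, by a factor of ≈ 114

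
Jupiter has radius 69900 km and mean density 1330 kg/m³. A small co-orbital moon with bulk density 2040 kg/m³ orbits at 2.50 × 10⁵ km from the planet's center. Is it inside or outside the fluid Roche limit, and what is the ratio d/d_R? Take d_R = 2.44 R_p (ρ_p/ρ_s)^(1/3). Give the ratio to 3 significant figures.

outside; d/d_R ≈ 1.69

d_R = 2.44 × (69900 km) × (1330/2040)^(1/3) = 1.479 × 10⁵ km
d/d_R = (2.50 × 10⁵) / (1.479 × 10⁵) = 1.69
Since d/d_R > 1, the body is outside the Roche limit.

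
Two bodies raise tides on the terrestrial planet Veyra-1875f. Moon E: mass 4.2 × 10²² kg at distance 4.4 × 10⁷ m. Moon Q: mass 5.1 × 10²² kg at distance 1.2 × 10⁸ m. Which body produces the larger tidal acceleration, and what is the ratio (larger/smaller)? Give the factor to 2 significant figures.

Moon E, by a factor of ≈ 17

Compare M/d³ for the two perturbers:
Moon E: (4.2 × 10²²) / (4.4 × 10⁷)³ = 4.931 × 10⁻¹
Moon Q: (5.1 × 10²²) / (1.2 × 10⁸)³ = 2.951 × 10⁻²
Ratio (larger/smaller) = 17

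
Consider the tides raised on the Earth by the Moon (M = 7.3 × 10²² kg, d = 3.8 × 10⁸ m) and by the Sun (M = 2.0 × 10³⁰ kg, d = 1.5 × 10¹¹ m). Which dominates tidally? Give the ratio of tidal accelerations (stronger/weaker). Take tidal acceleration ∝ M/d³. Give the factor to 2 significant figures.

The tide-raising term goes as M/d³ (the gradient of a 1/d² field).
The Moon: (7.3 × 10²²) / (3.8 × 10⁸)³ = 1.330 × 10⁻³
The Sun: (2.0 × 10³⁰) / (1.5 × 10¹¹)³ = 5.926 × 10⁻⁴
Ratio (larger/smaller) = 2.2

The Moon, by a factor of ≈ 2.2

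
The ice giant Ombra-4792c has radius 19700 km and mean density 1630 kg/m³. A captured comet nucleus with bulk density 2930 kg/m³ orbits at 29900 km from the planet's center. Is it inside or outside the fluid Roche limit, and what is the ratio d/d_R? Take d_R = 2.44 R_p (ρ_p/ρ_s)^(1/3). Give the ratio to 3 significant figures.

inside; d/d_R ≈ 0.756

d_R = 2.44 × (19700 km) × (1630/2930)^(1/3) = 39530 km
d/d_R = (29900) / (39530) = 0.756
Since d/d_R < 1, the body is inside the Roche limit.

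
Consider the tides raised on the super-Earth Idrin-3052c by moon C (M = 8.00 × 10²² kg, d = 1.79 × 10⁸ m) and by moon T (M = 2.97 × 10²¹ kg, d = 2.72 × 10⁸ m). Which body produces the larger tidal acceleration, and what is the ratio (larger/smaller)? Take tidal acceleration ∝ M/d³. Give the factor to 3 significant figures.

Moon C, by a factor of ≈ 94.5

Tidal stretch scales as M/d³; compute that for each body.
Moon C: (8.00 × 10²²) / (1.79 × 10⁸)³ = 1.395 × 10⁻²
Moon T: (2.97 × 10²¹) / (2.72 × 10⁸)³ = 1.476 × 10⁻⁴
Ratio (larger/smaller) = 94.5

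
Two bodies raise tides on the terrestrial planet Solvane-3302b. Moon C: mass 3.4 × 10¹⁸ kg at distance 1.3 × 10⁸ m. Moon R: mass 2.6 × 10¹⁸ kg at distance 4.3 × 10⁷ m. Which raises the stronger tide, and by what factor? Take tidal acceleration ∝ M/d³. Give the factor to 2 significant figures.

Moon R, by a factor of ≈ 21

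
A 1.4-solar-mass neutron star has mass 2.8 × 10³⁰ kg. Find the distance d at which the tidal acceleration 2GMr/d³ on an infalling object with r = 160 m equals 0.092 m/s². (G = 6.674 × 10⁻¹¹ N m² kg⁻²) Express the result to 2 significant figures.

2GMr/d³ = a_tidal  ⇒  d = (2GMr / a_tidal)^(1/3)
d = (2 × 6.674×10⁻¹¹ × (2.8 × 10³⁰) × (160) / (0.092))^(1/3)
  = 8.7 × 10⁷ m

8.7 × 10⁷ m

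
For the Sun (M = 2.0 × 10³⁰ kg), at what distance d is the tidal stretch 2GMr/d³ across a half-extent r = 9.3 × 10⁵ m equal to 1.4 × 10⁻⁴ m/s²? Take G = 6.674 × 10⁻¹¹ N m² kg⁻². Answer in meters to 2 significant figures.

1.2 × 10¹⁰ m

2GMr/d³ = a_tidal  ⇒  d = (2GMr / a_tidal)^(1/3)
d = (2 × 6.674×10⁻¹¹ × (2.0 × 10³⁰) × (9.3 × 10⁵) / (1.4 × 10⁻⁴))^(1/3)
  = 1.2 × 10¹⁰ m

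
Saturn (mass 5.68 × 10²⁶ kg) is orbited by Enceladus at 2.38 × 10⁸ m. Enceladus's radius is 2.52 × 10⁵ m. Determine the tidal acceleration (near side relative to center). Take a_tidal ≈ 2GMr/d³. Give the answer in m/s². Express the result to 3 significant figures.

1.42 × 10⁻³ m/s²

Δa = 2GMr/d³
   = 2 × (6.674 × 10⁻¹¹) × (5.68 × 10²⁶) × (2.52 × 10⁵) / (2.38 × 10⁸)³
   = 1.42 × 10⁻³ m/s²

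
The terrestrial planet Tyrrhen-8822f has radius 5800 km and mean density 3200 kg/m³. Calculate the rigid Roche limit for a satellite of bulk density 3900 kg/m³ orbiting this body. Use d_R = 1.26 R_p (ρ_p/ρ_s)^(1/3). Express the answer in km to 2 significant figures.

d_R = 1.26 × 5800 km × (3200/3900)^(1/3)
    = 6800 km

6800 km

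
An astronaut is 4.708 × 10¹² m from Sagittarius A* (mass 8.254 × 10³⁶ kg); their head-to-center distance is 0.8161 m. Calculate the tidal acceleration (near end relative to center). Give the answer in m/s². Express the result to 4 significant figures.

Δg = 2GMr/d³
   = 2 × (6.674 × 10⁻¹¹) × (8.254 × 10³⁶) × (0.8161) / (4.708 × 10¹²)³
   = 8.616 × 10⁻¹² m/s²

8.616 × 10⁻¹² m/s²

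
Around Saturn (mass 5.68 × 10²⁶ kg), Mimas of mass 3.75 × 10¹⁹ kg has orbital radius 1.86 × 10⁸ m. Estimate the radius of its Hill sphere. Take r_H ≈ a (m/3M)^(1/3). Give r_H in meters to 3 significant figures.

r_H ≈ a (m/3M)^(1/3)
    = (1.86 × 10⁸) × (3.75 × 10¹⁹ / (3 × 5.68 × 10²⁶))^(1/3)
    = 5.21 × 10⁵ m

5.21 × 10⁵ m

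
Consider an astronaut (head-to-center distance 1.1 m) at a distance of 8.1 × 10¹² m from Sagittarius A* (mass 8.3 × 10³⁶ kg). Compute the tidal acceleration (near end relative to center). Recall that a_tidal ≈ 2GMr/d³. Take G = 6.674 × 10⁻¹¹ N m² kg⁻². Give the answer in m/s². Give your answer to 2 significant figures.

2.3 × 10⁻¹² m/s²

a_tidal = 2GMr/d³
        = 2 × (6.674 × 10⁻¹¹) × (8.3 × 10³⁶) × (1.1) / (8.1 × 10¹²)³
        = 2.3 × 10⁻¹² m/s²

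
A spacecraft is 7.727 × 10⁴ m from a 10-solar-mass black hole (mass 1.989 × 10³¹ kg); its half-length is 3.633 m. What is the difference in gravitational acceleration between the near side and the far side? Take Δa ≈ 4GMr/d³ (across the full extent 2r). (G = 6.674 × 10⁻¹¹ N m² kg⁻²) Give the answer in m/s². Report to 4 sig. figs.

4.181 × 10⁷ m/s²

Near-to-far spans 2r, so the tidal difference is twice the near-to-center value: 4GMr/d³.
a_tidal = 4GMr/d³
        = 4 × (6.674 × 10⁻¹¹) × (1.989 × 10³¹) × (3.633) / (7.727 × 10⁴)³
        = 4.181 × 10⁷ m/s²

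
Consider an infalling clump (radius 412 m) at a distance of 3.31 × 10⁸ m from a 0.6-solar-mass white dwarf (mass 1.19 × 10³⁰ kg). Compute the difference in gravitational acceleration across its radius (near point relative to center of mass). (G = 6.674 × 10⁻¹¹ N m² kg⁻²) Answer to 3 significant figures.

a_tidal = 2GMr/d³
        = 2 × (6.674 × 10⁻¹¹) × (1.19 × 10³⁰) × (412) / (3.31 × 10⁸)³
        = 1.80 × 10⁻³ m/s²

1.80 × 10⁻³ m/s²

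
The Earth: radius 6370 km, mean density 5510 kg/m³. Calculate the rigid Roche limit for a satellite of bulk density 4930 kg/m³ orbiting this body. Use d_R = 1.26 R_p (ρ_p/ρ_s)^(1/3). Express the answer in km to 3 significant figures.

d_R = 1.26 × 6370 km × (5510/4930)^(1/3)
    = 8330 km

8330 km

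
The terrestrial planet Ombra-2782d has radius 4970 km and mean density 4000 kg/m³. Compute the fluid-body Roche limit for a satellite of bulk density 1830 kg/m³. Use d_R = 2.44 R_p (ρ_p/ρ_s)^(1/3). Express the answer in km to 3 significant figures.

d_R = 2.44 × 4970 km × (4000/1830)^(1/3)
    = 15700 km

15700 km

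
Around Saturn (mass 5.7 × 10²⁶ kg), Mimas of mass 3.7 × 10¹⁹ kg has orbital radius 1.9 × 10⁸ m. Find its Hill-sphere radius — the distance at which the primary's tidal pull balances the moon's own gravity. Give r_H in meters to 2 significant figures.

5.3 × 10⁵ m

r_H ≈ a (m/3M)^(1/3)
    = (1.9 × 10⁸) × (3.7 × 10¹⁹ / (3 × 5.7 × 10²⁶))^(1/3)
    = 5.3 × 10⁵ m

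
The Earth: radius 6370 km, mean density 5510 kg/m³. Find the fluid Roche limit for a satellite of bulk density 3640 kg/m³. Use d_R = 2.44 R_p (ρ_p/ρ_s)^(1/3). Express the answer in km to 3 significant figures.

d_R = 2.44 × 6370 km × (5510/3640)^(1/3)
    = 17800 km

17800 km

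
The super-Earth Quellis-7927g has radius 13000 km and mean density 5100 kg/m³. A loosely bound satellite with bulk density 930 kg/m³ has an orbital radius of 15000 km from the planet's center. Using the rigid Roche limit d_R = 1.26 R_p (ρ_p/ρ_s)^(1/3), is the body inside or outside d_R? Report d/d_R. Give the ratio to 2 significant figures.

d_R = 1.26 × (13000 km) × (5100/930)^(1/3) = 28890 km
d/d_R = (15000) / (28890) = 0.52
Since d/d_R < 1, the body is inside the Roche limit.

inside; d/d_R ≈ 0.52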